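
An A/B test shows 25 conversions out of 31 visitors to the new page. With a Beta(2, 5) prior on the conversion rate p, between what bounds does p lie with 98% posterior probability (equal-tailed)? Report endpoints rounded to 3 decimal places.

[0.528, 0.861]

Posterior: Beta(2+25, 5+6) = Beta(27, 11).
Equal-tailed 98% interval: the 0.01 and 0.99 quantiles of Beta(27, 11).
Posterior mean ≈ 0.711, SD ≈ 0.073; a Normal approximation gives roughly [0.542, 0.879].
Exact: F⁻¹(0.01) = 0.528; F⁻¹(0.99) = 0.861.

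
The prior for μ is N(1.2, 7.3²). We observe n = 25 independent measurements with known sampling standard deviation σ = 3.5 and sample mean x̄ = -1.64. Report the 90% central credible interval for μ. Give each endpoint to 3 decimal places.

[-2.760, -0.468]

Posterior precision = 1/7.3² + 25/3.5² = 0.0188 + 2.0408 = 2.0596, so posterior SD = 0.6968.
Posterior mean = (1.2/7.3² + 25·-1.64/3.5²) / 2.0596 = -1.6141.
Interval: -1.6141 ± 1.645 × 0.6968 → [-2.760, -0.468].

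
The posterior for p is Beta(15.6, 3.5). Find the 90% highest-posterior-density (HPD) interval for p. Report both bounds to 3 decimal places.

[0.685, 0.955]

The posterior is unimodal and skewed, so the HPD interval has equal density at both endpoints and is the shortest 90% interval.
Solving f(0.685) = f(0.955) with F(0.955) − F(0.685) = 0.90 gives [0.685, 0.955].
For comparison, the equal-tailed interval is [0.658, 0.938]; the HPD is narrower and shifted toward the mode.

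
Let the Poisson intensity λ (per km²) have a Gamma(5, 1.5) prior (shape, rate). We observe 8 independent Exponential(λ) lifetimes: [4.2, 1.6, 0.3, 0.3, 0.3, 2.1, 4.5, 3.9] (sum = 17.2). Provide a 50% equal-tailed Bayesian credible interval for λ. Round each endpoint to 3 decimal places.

Posterior: Gamma(5+8, 1.5+17.2) = Gamma(13, 18.7) (shape, rate).
Equal-tailed 50% interval: Gamma(13, 18.7) quantiles at 0.25 and 0.75.
Posterior mean ≈ 0.695, SD ≈ 0.193; a Normal approximation gives roughly [0.565, 0.825].
Exact: lower = 0.557; upper = 0.814.

[0.557, 0.814]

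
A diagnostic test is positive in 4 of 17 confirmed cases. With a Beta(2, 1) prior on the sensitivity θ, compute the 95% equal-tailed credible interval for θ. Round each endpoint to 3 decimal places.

[0.126, 0.512]

Posterior: Beta(2+4, 1+13) = Beta(6, 14).
Equal-tailed 95% interval: the 0.025 and 0.975 quantiles of Beta(6, 14).
Posterior mean ≈ 0.300, SD ≈ 0.100; a Normal approximation gives roughly [0.104, 0.496].
Exact: F⁻¹(0.025) = 0.126; F⁻¹(0.975) = 0.512.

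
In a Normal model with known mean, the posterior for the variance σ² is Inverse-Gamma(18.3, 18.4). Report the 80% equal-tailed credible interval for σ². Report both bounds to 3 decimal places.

[0.768, 1.407]

Inverse-Gamma(18.3, 18.4) quantiles: F⁻¹(0.1) and F⁻¹(0.9).
Equivalently, 1/σ² ~ Gamma(18.3, rate = 18.4); invert its 0.9 and 0.1 quantiles.
Posterior mean ≈ 1.064, SD ≈ 0.263; a Normal approximation gives roughly [0.726, 1.401].
Exact: lower = 0.768; upper = 1.407.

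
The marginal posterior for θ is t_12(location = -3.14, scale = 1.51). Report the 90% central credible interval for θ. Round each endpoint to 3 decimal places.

The t_12 distribution is symmetric; the 90% interval is -3.14 ± t·1.51 with t_{0.95,12} = 1.782.
Half-width: 1.782 × 1.51 = 2.691.
-3.14 − 2.691 = -5.831; -3.14 + 2.691 = -0.449.

[-5.831, -0.449]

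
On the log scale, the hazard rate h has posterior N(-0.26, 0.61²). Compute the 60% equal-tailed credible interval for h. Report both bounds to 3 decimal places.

[0.461, 1.288]

On the log scale the 60% interval is -0.26 ± 0.842 × 0.61 = [-0.7734, 0.2534].
Exponentiate: [e^-0.7734, e^0.2534] = [0.461, 1.288].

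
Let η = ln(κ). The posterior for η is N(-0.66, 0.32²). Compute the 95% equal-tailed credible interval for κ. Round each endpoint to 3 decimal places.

On the log scale the 95% interval is -0.66 ± 1.960 × 0.32 = [-1.2872, -0.0328].
Exponentiate: [e^-1.2872, e^-0.0328] = [0.276, 0.968].

[0.276, 0.968]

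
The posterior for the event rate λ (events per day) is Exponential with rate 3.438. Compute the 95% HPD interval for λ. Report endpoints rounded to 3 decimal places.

[0.000, 0.871]

The exponential density is strictly decreasing on [0, ∞), so the HPD interval is anchored at 0: [0, q] with P(λ ≤ q) = 0.95.
q = −ln(1 − 0.95) / 3.438 = 2.9957 / 3.438 = 0.871.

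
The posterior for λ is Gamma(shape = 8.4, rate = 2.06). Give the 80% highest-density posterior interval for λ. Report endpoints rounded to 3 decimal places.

The posterior is unimodal and skewed, so the HPD interval has equal density at both endpoints and is the shortest 80% interval.
Solving f(2.141) = f(5.585) with F(5.585) − F(2.141) = 0.80 gives [2.141, 5.585].
For comparison, the equal-tailed interval is [2.410, 5.952]; the HPD is narrower and shifted toward the mode.

[2.141, 5.585]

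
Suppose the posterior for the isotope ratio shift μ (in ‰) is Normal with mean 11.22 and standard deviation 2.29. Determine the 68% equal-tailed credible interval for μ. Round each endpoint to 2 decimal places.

The posterior is symmetric, so the 68% equal-tailed interval is μ = 11.22 ± z·2.29 with z = 0.994.
Half-width: 0.994 × 2.29 = 2.28.
11.22 − 2.28 = 8.94; 11.22 + 2.28 = 13.50.

[8.94, 13.50]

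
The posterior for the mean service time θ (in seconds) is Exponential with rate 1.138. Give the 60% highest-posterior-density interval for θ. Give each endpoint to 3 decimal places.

The exponential density is strictly decreasing on [0, ∞), so the HPD interval is anchored at 0: [0, q] with P(θ ≤ q) = 0.60.
q = −ln(1 − 0.60) / 1.138 = 0.9163 / 1.138 = 0.805.

[0.000, 0.805]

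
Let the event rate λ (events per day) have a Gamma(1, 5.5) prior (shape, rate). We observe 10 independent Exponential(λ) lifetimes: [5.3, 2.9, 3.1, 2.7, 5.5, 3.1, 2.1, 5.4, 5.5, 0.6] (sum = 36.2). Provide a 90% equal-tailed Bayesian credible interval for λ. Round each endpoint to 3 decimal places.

Posterior: Gamma(1+10, 5.5+36.2) = Gamma(11, 41.7) (shape, rate).
Equal-tailed 90% interval: Gamma(11, 41.7) quantiles at 0.05 and 0.95.
Posterior mean ≈ 0.264, SD ≈ 0.080; a Normal approximation gives roughly [0.133, 0.395].
Exact: lower = 0.148; upper = 0.407.

[0.148, 0.407]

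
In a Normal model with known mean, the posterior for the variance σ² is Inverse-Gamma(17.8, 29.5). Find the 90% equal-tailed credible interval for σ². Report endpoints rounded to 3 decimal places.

Inverse-Gamma(17.8, 29.5) quantiles: F⁻¹(0.05) and F⁻¹(0.95).
Equivalently, 1/σ² ~ Gamma(17.8, rate = 29.5); invert its 0.95 and 0.05 quantiles.
Posterior mean ≈ 1.756, SD ≈ 0.442; a Normal approximation gives roughly [1.029, 2.483].
Exact: lower = 1.168; upper = 2.571.

[1.168, 2.571]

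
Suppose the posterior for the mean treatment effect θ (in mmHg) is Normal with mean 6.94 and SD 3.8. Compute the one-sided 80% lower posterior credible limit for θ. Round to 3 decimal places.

Need L with P(θ ≥ L) = 0.80: L = 6.94 − z_{0.2}·3.8.
z = 0.842; L = 6.94 − 0.842 × 3.8 = 3.742.

3.742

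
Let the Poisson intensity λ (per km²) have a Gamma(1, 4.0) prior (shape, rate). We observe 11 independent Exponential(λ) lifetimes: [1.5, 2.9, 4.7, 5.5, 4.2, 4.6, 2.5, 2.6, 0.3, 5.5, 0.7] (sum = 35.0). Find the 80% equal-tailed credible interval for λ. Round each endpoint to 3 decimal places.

[0.201, 0.426]

Posterior: Gamma(1+11, 4.0+35.0) = Gamma(12, 39.0) (shape, rate).
Equal-tailed 80% interval: Gamma(12, 39.0) quantiles at 0.1 and 0.9.
Posterior mean ≈ 0.308, SD ≈ 0.089; a Normal approximation gives roughly [0.194, 0.422].
Exact: lower = 0.201; upper = 0.426.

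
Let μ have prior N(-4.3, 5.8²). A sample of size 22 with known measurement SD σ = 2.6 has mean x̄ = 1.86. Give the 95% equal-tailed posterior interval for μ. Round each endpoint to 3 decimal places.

Posterior precision = 1/5.8² + 22/2.6² = 0.0297 + 3.2544 = 3.2842, so posterior SD = 0.5518.
Posterior mean = (-4.3/5.8² + 22·1.86/2.6²) / 3.2842 = 1.8042.
Interval: 1.8042 ± 1.960 × 0.5518 → [0.723, 2.886].

[0.723, 2.886]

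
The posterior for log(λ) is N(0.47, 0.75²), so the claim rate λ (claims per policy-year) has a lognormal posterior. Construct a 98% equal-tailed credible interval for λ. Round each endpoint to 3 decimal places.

On the log scale the 98% interval is 0.47 ± 2.326 × 0.75 = [-1.2748, 2.2148].
Exponentiate: [e^-1.2748, e^2.2148] = [0.279, 9.159].

[0.279, 9.159]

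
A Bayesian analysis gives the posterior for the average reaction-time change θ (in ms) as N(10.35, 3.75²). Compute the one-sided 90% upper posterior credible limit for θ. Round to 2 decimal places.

Need U with P(θ ≤ U) = 0.90: U = 10.35 + z_{0.1}·3.75.
z = 1.282; U = 10.35 + 1.282 × 3.75 = 15.16.

15.16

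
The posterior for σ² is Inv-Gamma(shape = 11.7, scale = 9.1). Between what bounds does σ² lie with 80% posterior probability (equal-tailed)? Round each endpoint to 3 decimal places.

[0.560, 1.200]

Inverse-Gamma(11.7, 9.1) quantiles: F⁻¹(0.1) and F⁻¹(0.9).
Equivalently, 1/σ² ~ Gamma(11.7, rate = 9.1); invert its 0.9 and 0.1 quantiles.
Posterior mean ≈ 0.850, SD ≈ 0.273; a Normal approximation gives roughly [0.501, 1.200].
Exact: lower = 0.560; upper = 1.200.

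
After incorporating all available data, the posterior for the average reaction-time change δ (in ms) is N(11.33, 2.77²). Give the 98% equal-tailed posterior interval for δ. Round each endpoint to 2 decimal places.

[4.89, 17.77]

The posterior is symmetric, so the 98% equal-tailed interval is δ = 11.33 ± z·2.77 with z = 2.326.
Half-width: 2.326 × 2.77 = 6.44.
11.33 − 6.44 = 4.89; 11.33 + 6.44 = 17.77.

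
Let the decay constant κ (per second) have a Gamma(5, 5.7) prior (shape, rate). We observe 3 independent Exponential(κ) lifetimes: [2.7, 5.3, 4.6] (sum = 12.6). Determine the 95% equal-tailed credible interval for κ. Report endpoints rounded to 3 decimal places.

[0.189, 0.788]

Posterior: Gamma(5+3, 5.7+12.6) = Gamma(8, 18.3) (shape, rate).
Equal-tailed 95% interval: Gamma(8, 18.3) quantiles at 0.025 and 0.975.
Posterior mean ≈ 0.437, SD ≈ 0.155; a Normal approximation gives roughly [0.134, 0.740].
Exact: lower = 0.189; upper = 0.788.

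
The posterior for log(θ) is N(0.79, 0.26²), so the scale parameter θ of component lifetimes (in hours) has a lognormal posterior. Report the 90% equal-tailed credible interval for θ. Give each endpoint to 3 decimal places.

On the log scale the 90% interval is 0.79 ± 1.645 × 0.26 = [0.3623, 1.2177].
Exponentiate: [e^0.3623, e^1.2177] = [1.437, 3.379].

[1.437, 3.379]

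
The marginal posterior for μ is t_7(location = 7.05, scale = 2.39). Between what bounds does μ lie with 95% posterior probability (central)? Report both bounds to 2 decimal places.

The t_7 distribution is symmetric; the 95% interval is 7.05 ± t·2.39 with t_{0.975,7} = 2.365.
Half-width: 2.365 × 2.39 = 5.65.
7.05 − 5.65 = 1.40; 7.05 + 5.65 = 12.70.

[1.40, 12.70]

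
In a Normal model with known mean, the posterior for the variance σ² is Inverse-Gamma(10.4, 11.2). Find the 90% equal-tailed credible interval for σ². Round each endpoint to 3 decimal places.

Inverse-Gamma(10.4, 11.2) quantiles: F⁻¹(0.05) and F⁻¹(0.95).
Equivalently, 1/σ² ~ Gamma(10.4, rate = 11.2); invert its 0.95 and 0.05 quantiles.
Posterior mean ≈ 1.191, SD ≈ 0.411; a Normal approximation gives roughly [0.515, 1.868].
Exact: lower = 0.691; upper = 1.958.

[0.691, 1.958]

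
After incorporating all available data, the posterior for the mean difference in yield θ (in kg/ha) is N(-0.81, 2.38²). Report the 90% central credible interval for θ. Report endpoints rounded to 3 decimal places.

[-4.725, 3.105]

The posterior is symmetric, so the 90% equal-tailed interval is θ = -0.81 ± z·2.38 with z = 1.645.
Half-width: 1.645 × 2.38 = 3.915.
-0.81 − 3.915 = -4.725; -0.81 + 3.915 = 3.105.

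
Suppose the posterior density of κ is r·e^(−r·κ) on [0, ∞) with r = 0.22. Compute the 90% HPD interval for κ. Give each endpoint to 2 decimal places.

[0.00, 10.47]

The exponential density is strictly decreasing on [0, ∞), so the HPD interval is anchored at 0: [0, q] with P(κ ≤ q) = 0.90.
q = −ln(1 − 0.90) / 0.22 = 2.3026 / 0.22 = 10.47.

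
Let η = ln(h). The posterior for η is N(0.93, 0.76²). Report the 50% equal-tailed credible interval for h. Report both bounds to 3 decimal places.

On the log scale the 50% interval is 0.93 ± 0.674 × 0.76 = [0.4174, 1.4426].
Exponentiate: [e^0.4174, e^1.4426] = [1.518, 4.232].

[1.518, 4.232]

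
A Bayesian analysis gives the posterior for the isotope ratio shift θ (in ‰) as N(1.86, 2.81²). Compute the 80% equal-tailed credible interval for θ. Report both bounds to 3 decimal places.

[-1.741, 5.461]

The posterior is symmetric, so the 80% equal-tailed interval is θ = 1.86 ± z·2.81 with z = 1.282.
Half-width: 1.282 × 2.81 = 3.601.
1.86 − 3.601 = -1.741; 1.86 + 3.601 = 5.461.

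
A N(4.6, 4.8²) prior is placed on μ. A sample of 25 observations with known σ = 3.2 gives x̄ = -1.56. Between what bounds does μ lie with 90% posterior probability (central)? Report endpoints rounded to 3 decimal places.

[-2.496, -0.409]

Posterior precision = 1/4.8² + 25/3.2² = 0.0434 + 2.4414 = 2.4848, so posterior SD = 0.6344.
Posterior mean = (4.6/4.8² + 25·-1.56/3.2²) / 2.4848 = -1.4524.
Interval: -1.4524 ± 1.645 × 0.6344 → [-2.496, -0.409].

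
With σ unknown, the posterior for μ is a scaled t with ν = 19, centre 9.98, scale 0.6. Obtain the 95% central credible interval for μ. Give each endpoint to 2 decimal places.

The t_19 distribution is symmetric; the 95% interval is 9.98 ± t·0.6 with t_{0.975,19} = 2.093.
Half-width: 2.093 × 0.6 = 1.26.
9.98 − 1.26 = 8.72; 9.98 + 1.26 = 11.24.

[8.72, 11.24]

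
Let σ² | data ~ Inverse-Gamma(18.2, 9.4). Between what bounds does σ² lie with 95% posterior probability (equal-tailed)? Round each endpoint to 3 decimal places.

Inverse-Gamma(18.2, 9.4) quantiles: F⁻¹(0.025) and F⁻¹(0.975).
Equivalently, 1/σ² ~ Gamma(18.2, rate = 9.4); invert its 0.975 and 0.025 quantiles.
Posterior mean ≈ 0.547, SD ≈ 0.136; a Normal approximation gives roughly [0.280, 0.813].
Exact: lower = 0.342; upper = 0.869.

[0.342, 0.869]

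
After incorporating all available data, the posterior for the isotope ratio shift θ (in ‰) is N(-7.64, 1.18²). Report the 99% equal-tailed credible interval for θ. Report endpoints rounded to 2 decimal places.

The posterior is symmetric, so the 99% equal-tailed interval is θ = -7.64 ± z·1.18 with z = 2.576.
Half-width: 2.576 × 1.18 = 3.04.
-7.64 − 3.04 = -10.68; -7.64 + 3.04 = -4.60.

[-10.68, -4.60]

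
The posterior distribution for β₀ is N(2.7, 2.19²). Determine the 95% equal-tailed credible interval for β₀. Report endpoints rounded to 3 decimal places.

The posterior is symmetric, so the 95% equal-tailed interval is β₀ = 2.7 ± z·2.19 with z = 1.960.
Half-width: 1.960 × 2.19 = 4.292.
2.7 − 4.292 = -1.592; 2.7 + 4.292 = 6.992.

[-1.592, 6.992]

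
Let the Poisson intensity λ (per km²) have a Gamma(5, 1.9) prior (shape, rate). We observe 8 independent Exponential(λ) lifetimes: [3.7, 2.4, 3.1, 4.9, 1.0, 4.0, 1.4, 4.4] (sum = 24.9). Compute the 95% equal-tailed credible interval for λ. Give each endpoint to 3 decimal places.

Posterior: Gamma(5+8, 1.9+24.9) = Gamma(13, 26.8) (shape, rate).
Equal-tailed 95% interval: Gamma(13, 26.8) quantiles at 0.025 and 0.975.
Posterior mean ≈ 0.485, SD ≈ 0.135; a Normal approximation gives roughly [0.221, 0.749].
Exact: lower = 0.258; upper = 0.782.

[0.258, 0.782]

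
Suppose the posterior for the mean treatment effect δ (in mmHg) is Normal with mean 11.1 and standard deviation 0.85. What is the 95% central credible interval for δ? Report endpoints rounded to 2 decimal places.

[9.43, 12.77]

The posterior is symmetric, so the 95% equal-tailed interval is δ = 11.1 ± z·0.85 with z = 1.960.
Half-width: 1.960 × 0.85 = 1.67.
11.1 − 1.67 = 9.43; 11.1 + 1.67 = 12.77.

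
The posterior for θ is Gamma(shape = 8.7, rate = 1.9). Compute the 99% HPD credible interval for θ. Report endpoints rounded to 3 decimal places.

[1.335, 9.125]

The posterior is unimodal and skewed, so the HPD interval has equal density at both endpoints and is the shortest 99% interval.
Solving f(1.335) = f(9.125) with F(9.125) − F(1.335) = 0.99 gives [1.335, 9.125].
For comparison, the equal-tailed interval is [1.559, 9.551]; the HPD is narrower and shifted toward the mode.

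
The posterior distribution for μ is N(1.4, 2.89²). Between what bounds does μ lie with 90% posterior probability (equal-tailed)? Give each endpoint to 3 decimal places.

The posterior is symmetric, so the 90% equal-tailed interval is μ = 1.4 ± z·2.89 with z = 1.645.
Half-width: 1.645 × 2.89 = 4.754.
1.4 − 4.754 = -3.354; 1.4 + 4.754 = 6.154.

[-3.354, 6.154]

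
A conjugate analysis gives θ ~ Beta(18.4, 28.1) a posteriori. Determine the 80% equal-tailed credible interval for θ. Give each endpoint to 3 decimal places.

Posterior: Beta(18.4, 28.1).
Equal-tailed 80% interval: the 0.1 and 0.9 quantiles of Beta(18.4, 28.1).
Posterior mean ≈ 0.396, SD ≈ 0.071; a Normal approximation gives roughly [0.305, 0.487].
Exact: F⁻¹(0.1) = 0.305; F⁻¹(0.9) = 0.488.

[0.305, 0.488]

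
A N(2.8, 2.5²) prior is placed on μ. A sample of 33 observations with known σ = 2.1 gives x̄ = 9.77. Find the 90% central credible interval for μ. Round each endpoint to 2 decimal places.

[9.03, 10.22]

Posterior precision = 1/2.5² + 33/2.1² = 0.1600 + 7.4830 = 7.6430, so posterior SD = 0.3617.
Posterior mean = (2.8/2.5² + 33·9.77/2.1²) / 7.6430 = 9.6241.
Interval: 9.6241 ± 1.645 × 0.3617 → [9.03, 10.22].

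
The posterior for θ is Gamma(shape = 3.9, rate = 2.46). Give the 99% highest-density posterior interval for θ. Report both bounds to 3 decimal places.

The posterior is unimodal and skewed, so the HPD interval has equal density at both endpoints and is the shortest 99% interval.
Solving f(0.147) = f(4.058) with F(4.058) − F(0.147) = 0.99 gives [0.147, 4.058].
For comparison, the equal-tailed interval is [0.258, 4.395]; the HPD is narrower and shifted toward the mode.

[0.147, 4.058]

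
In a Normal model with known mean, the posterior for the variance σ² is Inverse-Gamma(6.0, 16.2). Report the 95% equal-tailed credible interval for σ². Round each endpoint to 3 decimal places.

Inverse-Gamma(6.0, 16.2) quantiles: F⁻¹(0.025) and F⁻¹(0.975).
Equivalently, 1/σ² ~ Gamma(6.0, rate = 16.2); invert its 0.975 and 0.025 quantiles.
Posterior mean ≈ 3.240, SD ≈ 1.620; a Normal approximation gives roughly [0.065, 6.415].
Exact: lower = 1.388; upper = 7.357.

[1.388, 7.357]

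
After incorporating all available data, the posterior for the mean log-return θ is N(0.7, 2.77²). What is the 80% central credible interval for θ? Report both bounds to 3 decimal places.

The posterior is symmetric, so the 80% equal-tailed interval is θ = 0.7 ± z·2.77 with z = 1.282.
Half-width: 1.282 × 2.77 = 3.550.
0.7 − 3.550 = -2.850; 0.7 + 3.550 = 4.250.

[-2.850, 4.250]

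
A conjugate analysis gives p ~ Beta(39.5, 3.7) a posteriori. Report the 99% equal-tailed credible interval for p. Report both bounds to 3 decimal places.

[0.774, 0.986]

Posterior: Beta(39.5, 3.7).
Equal-tailed 99% interval: the 0.005 and 0.995 quantiles of Beta(39.5, 3.7).
Posterior mean ≈ 0.914, SD ≈ 0.042; a Normal approximation gives roughly [0.806, 1.023].
Exact: F⁻¹(0.005) = 0.774; F⁻¹(0.995) = 0.986.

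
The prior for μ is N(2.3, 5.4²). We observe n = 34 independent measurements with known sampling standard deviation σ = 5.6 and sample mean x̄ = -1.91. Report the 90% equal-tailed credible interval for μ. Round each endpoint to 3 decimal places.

Posterior precision = 1/5.4² + 34/5.6² = 0.0343 + 1.0842 = 1.1185, so posterior SD = 0.9456.
Posterior mean = (2.3/5.4² + 34·-1.91/5.6²) / 1.1185 = -1.7809.
Interval: -1.7809 ± 1.645 × 0.9456 → [-3.336, -0.226].

[-3.336, -0.226]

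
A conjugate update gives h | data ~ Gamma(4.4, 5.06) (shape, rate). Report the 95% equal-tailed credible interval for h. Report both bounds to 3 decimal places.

Posterior: Gamma(shape 4.4, rate 5.06).
Equal-tailed 95% interval: Gamma(4.4, 5.06) quantiles at 0.025 and 0.975.
Posterior mean ≈ 0.870, SD ≈ 0.415; a Normal approximation gives roughly [0.057, 1.682].
Exact: lower = 0.256; upper = 1.851.

[0.256, 1.851]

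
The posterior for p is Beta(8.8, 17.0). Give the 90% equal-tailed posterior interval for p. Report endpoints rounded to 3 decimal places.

[0.198, 0.499]

Posterior: Beta(8.8, 17.0).
Equal-tailed 90% interval: the 0.05 and 0.95 quantiles of Beta(8.8, 17.0).
Posterior mean ≈ 0.341, SD ≈ 0.092; a Normal approximation gives roughly [0.190, 0.492].
Exact: F⁻¹(0.05) = 0.198; F⁻¹(0.95) = 0.499.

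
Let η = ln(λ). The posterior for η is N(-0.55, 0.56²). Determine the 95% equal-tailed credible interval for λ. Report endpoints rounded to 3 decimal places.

[0.193, 1.729]

On the log scale the 95% interval is -0.55 ± 1.960 × 0.56 = [-1.6476, 0.5476].
Exponentiate: [e^-1.6476, e^0.5476] = [0.193, 1.729].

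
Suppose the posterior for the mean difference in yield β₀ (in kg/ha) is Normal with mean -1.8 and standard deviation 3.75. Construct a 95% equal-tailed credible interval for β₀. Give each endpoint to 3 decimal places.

The posterior is symmetric, so the 95% equal-tailed interval is β₀ = -1.8 ± z·3.75 with z = 1.960.
Half-width: 1.960 × 3.75 = 7.350.
-1.8 − 7.350 = -9.150; -1.8 + 7.350 = 5.550.

[-9.150, 5.550]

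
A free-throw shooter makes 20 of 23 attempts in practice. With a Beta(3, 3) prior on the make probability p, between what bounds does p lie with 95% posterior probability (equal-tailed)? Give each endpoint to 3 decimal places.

[0.631, 0.917]

Posterior: Beta(3+20, 3+3) = Beta(23, 6).
Equal-tailed 95% interval: the 0.025 and 0.975 quantiles of Beta(23, 6).
Posterior mean ≈ 0.793, SD ≈ 0.074; a Normal approximation gives roughly [0.648, 0.938].
Exact: F⁻¹(0.025) = 0.631; F⁻¹(0.975) = 0.917.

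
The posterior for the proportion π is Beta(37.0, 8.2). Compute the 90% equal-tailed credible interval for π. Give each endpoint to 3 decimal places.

[0.718, 0.903]

Posterior: Beta(37.0, 8.2).
Equal-tailed 90% interval: the 0.05 and 0.95 quantiles of Beta(37.0, 8.2).
Posterior mean ≈ 0.819, SD ≈ 0.057; a Normal approximation gives roughly [0.725, 0.912].
Exact: F⁻¹(0.05) = 0.718; F⁻¹(0.95) = 0.903.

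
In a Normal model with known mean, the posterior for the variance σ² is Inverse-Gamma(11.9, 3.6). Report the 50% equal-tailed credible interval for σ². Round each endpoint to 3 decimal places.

[0.257, 0.382]

Inverse-Gamma(11.9, 3.6) quantiles: F⁻¹(0.25) and F⁻¹(0.75).
Equivalently, 1/σ² ~ Gamma(11.9, rate = 3.6); invert its 0.75 and 0.25 quantiles.
Posterior mean ≈ 0.330, SD ≈ 0.105; a Normal approximation gives roughly [0.259, 0.401].
Exact: lower = 0.257; upper = 0.382.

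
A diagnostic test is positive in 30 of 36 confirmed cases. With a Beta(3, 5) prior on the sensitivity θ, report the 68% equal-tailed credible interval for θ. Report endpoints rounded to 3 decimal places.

Posterior: Beta(3+30, 5+6) = Beta(33, 11).
Equal-tailed 68% interval: the 0.16 and 0.84 quantiles of Beta(33, 11).
Posterior mean ≈ 0.750, SD ≈ 0.065; a Normal approximation gives roughly [0.686, 0.814].
Exact: F⁻¹(0.16) = 0.685; F⁻¹(0.84) = 0.815.

[0.685, 0.815]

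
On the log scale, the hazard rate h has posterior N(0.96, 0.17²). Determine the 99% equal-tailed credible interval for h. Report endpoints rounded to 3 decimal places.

On the log scale the 99% interval is 0.96 ± 2.576 × 0.17 = [0.5221, 1.3979].
Exponentiate: [e^0.5221, e^1.3979] = [1.686, 4.047].

[1.686, 4.047]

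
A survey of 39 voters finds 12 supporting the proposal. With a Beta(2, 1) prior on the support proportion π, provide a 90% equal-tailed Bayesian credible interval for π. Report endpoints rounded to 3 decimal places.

Posterior: Beta(2+12, 1+27) = Beta(14, 28).
Equal-tailed 90% interval: the 0.05 and 0.95 quantiles of Beta(14, 28).
Posterior mean ≈ 0.333, SD ≈ 0.072; a Normal approximation gives roughly [0.215, 0.452].
Exact: F⁻¹(0.05) = 0.220; F⁻¹(0.95) = 0.456.

[0.220, 0.456]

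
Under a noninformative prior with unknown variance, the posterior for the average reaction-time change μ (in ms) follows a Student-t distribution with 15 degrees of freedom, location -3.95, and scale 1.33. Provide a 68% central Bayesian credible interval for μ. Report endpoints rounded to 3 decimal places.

The t_15 distribution is symmetric; the 68% interval is -3.95 ± t·1.33 with t_{0.84,15} = 1.029.
Half-width: 1.029 × 1.33 = 1.368.
-3.95 − 1.368 = -5.318; -3.95 + 1.368 = -2.582.

[-5.318, -2.582]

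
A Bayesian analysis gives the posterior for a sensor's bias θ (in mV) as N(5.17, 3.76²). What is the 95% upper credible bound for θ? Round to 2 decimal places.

Need U with P(θ ≤ U) = 0.95: U = 5.17 + z_{0.05}·3.76.
z = 1.645; U = 5.17 + 1.645 × 3.76 = 11.35.

11.35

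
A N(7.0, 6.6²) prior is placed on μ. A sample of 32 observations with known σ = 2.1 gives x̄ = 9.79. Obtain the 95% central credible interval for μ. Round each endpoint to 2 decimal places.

[9.05, 10.51]

Posterior precision = 1/6.6² + 32/2.1² = 0.0230 + 7.2562 = 7.2792, so posterior SD = 0.3706.
Posterior mean = (7.0/6.6² + 32·9.79/2.1²) / 7.2792 = 9.7812.
Interval: 9.7812 ± 1.960 × 0.3706 → [9.05, 10.51].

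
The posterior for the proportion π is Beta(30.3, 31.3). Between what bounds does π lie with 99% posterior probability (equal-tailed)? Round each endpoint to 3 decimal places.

Posterior: Beta(30.3, 31.3).
Equal-tailed 99% interval: the 0.005 and 0.995 quantiles of Beta(30.3, 31.3).
Posterior mean ≈ 0.492, SD ≈ 0.063; a Normal approximation gives roughly [0.329, 0.655].
Exact: F⁻¹(0.005) = 0.332; F⁻¹(0.995) = 0.653.

[0.332, 0.653]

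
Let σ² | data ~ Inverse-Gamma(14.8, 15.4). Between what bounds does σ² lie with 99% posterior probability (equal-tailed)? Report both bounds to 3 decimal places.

[0.580, 2.278]

Inverse-Gamma(14.8, 15.4) quantiles: F⁻¹(0.005) and F⁻¹(0.995).
Equivalently, 1/σ² ~ Gamma(14.8, rate = 15.4); invert its 0.995 and 0.005 quantiles.
Posterior mean ≈ 1.116, SD ≈ 0.312; a Normal approximation gives roughly [0.313, 1.919].
Exact: lower = 0.580; upper = 2.278.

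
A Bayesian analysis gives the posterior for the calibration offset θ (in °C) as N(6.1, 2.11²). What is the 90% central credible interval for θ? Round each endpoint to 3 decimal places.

[2.629, 9.571]

The posterior is symmetric, so the 90% equal-tailed interval is θ = 6.1 ± z·2.11 with z = 1.645.
Half-width: 1.645 × 2.11 = 3.471.
6.1 − 3.471 = 2.629; 6.1 + 3.471 = 9.571.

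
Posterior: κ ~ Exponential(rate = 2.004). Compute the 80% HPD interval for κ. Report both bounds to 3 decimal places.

The exponential density is strictly decreasing on [0, ∞), so the HPD interval is anchored at 0: [0, q] with P(κ ≤ q) = 0.80.
q = −ln(1 − 0.80) / 2.004 = 1.6094 / 2.004 = 0.803.

[0.000, 0.803]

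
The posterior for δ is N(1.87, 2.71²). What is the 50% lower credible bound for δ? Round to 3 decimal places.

Need L with P(δ ≥ L) = 0.50: L = 1.87 − z_{0.5}·2.71.
z = 0.000; L = 1.87 − 0.000 × 2.71 = 1.870.

1.870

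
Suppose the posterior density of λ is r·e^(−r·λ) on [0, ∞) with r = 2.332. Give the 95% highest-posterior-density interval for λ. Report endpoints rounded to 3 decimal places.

The exponential density is strictly decreasing on [0, ∞), so the HPD interval is anchored at 0: [0, q] with P(λ ≤ q) = 0.95.
q = −ln(1 − 0.95) / 2.332 = 2.9957 / 2.332 = 1.285.

[0.000, 1.285]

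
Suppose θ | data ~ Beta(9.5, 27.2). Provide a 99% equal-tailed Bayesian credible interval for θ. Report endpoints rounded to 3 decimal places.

Posterior: Beta(9.5, 27.2).
Equal-tailed 99% interval: the 0.005 and 0.995 quantiles of Beta(9.5, 27.2).
Posterior mean ≈ 0.259, SD ≈ 0.071; a Normal approximation gives roughly [0.075, 0.443].
Exact: F⁻¹(0.005) = 0.104; F⁻¹(0.995) = 0.462.

[0.104, 0.462]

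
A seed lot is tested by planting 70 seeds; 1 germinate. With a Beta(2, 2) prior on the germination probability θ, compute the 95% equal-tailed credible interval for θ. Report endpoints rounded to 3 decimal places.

[0.009, 0.095]

Posterior: Beta(2+1, 2+69) = Beta(3, 71).
Equal-tailed 95% interval: the 0.025 and 0.975 quantiles of Beta(3, 71).
Posterior mean ≈ 0.041, SD ≈ 0.023; a Normal approximation gives roughly [-0.004, 0.085].
Exact: F⁻¹(0.025) = 0.009; F⁻¹(0.975) = 0.095.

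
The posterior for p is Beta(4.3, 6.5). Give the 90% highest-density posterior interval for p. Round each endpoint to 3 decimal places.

The posterior is unimodal and skewed, so the HPD interval has equal density at both endpoints and is the shortest 90% interval.
Solving f(0.162) = f(0.629) with F(0.629) − F(0.162) = 0.90 gives [0.162, 0.629].
For comparison, the equal-tailed interval is [0.175, 0.644]; the HPD is narrower and shifted toward the mode.

[0.162, 0.629]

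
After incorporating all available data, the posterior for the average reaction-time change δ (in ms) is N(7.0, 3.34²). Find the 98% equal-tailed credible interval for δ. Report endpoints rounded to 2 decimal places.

The posterior is symmetric, so the 98% equal-tailed interval is δ = 7.0 ± z·3.34 with z = 2.326.
Half-width: 2.326 × 3.34 = 7.77.
7.0 − 7.77 = -0.77; 7.0 + 7.77 = 14.77.

[-0.77, 14.77]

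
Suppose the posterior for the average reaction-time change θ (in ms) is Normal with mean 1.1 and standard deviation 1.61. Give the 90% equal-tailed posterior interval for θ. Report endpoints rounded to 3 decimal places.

The posterior is symmetric, so the 90% equal-tailed interval is θ = 1.1 ± z·1.61 with z = 1.645.
Half-width: 1.645 × 1.61 = 2.648.
1.1 − 2.648 = -1.548; 1.1 + 2.648 = 3.748.

[-1.548, 3.748]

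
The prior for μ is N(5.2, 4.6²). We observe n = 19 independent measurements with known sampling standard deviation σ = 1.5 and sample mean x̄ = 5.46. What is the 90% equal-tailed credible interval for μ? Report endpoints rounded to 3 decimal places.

Posterior precision = 1/4.6² + 19/1.5² = 0.0473 + 8.4444 = 8.4917, so posterior SD = 0.3432.
Posterior mean = (5.2/4.6² + 19·5.46/1.5²) / 8.4917 = 5.4586.
Interval: 5.4586 ± 1.645 × 0.3432 → [4.894, 6.023].

[4.894, 6.023]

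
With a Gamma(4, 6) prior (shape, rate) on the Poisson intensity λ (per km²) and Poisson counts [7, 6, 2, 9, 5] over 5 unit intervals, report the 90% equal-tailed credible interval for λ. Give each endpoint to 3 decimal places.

Posterior: Gamma(4+29, 6+5) = Gamma(33, 11) (shape, rate).
Equal-tailed 90% interval: Gamma(33, 11) quantiles at 0.05 and 0.95.
Posterior mean ≈ 3.000, SD ≈ 0.522; a Normal approximation gives roughly [2.141, 3.859].
Exact: lower = 2.196; upper = 3.907.

[2.196, 3.907]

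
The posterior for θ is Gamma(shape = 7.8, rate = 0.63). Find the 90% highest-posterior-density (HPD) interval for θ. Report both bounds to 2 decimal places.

The posterior is unimodal and skewed, so the HPD interval has equal density at both endpoints and is the shortest 90% interval.
Solving f(5.28) = f(19.22) with F(19.22) − F(5.28) = 0.90 gives [5.28, 19.22].
For comparison, the equal-tailed interval is [6.10, 20.46]; the HPD is narrower and shifted toward the mode.

[5.28, 19.22]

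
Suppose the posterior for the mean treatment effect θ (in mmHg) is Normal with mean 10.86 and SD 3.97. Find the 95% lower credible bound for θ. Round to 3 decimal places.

4.330

Need L with P(θ ≥ L) = 0.95: L = 10.86 − z_{0.05}·3.97.
z = 1.645; L = 10.86 − 1.645 × 3.97 = 4.330.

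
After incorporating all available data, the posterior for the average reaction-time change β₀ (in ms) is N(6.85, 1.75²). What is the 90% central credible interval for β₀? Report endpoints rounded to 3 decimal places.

The posterior is symmetric, so the 90% equal-tailed interval is β₀ = 6.85 ± z·1.75 with z = 1.645.
Half-width: 1.645 × 1.75 = 2.878.
6.85 − 2.878 = 3.972; 6.85 + 2.878 = 9.728.

[3.972, 9.728]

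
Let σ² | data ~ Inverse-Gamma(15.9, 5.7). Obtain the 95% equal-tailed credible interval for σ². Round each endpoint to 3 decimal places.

Inverse-Gamma(15.9, 5.7) quantiles: F⁻¹(0.025) and F⁻¹(0.975).
Equivalently, 1/σ² ~ Gamma(15.9, rate = 5.7); invert its 0.975 and 0.025 quantiles.
Posterior mean ≈ 0.383, SD ≈ 0.103; a Normal approximation gives roughly [0.181, 0.584].
Exact: lower = 0.232; upper = 0.628.

[0.232, 0.628]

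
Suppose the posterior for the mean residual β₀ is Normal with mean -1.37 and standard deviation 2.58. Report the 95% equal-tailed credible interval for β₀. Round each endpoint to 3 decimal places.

The posterior is symmetric, so the 95% equal-tailed interval is β₀ = -1.37 ± z·2.58 with z = 1.960.
Half-width: 1.960 × 2.58 = 5.057.
-1.37 − 5.057 = -6.427; -1.37 + 5.057 = 3.687.

[-6.427, 3.687]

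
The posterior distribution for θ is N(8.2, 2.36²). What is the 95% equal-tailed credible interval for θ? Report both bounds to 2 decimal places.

[3.57, 12.83]

The posterior is symmetric, so the 95% equal-tailed interval is θ = 8.2 ± z·2.36 with z = 1.960.
Half-width: 1.960 × 2.36 = 4.63.
8.2 − 4.63 = 3.57; 8.2 + 4.63 = 12.83.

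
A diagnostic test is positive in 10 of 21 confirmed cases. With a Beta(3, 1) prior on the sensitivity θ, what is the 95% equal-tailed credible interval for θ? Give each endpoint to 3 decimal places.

Posterior: Beta(3+10, 1+11) = Beta(13, 12).
Equal-tailed 95% interval: the 0.025 and 0.975 quantiles of Beta(13, 12).
Posterior mean ≈ 0.520, SD ≈ 0.098; a Normal approximation gives roughly [0.328, 0.712].
Exact: F⁻¹(0.025) = 0.328; F⁻¹(0.975) = 0.709.

[0.328, 0.709]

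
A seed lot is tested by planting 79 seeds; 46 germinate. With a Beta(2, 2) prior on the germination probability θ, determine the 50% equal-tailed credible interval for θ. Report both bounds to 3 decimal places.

Posterior: Beta(2+46, 2+33) = Beta(48, 35).
Equal-tailed 50% interval: the 0.25 and 0.75 quantiles of Beta(48, 35).
Posterior mean ≈ 0.578, SD ≈ 0.054; a Normal approximation gives roughly [0.542, 0.615].
Exact: F⁻¹(0.25) = 0.542; F⁻¹(0.75) = 0.615.

[0.542, 0.615]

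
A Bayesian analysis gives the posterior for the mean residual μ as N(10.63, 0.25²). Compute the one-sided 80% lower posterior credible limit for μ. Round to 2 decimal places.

Need L with P(μ ≥ L) = 0.80: L = 10.63 − z_{0.2}·0.25.
z = 0.842; L = 10.63 − 0.842 × 0.25 = 10.42.

10.42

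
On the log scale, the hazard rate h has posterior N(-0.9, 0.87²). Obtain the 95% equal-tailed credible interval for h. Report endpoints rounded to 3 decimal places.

[0.074, 2.237]

On the log scale the 95% interval is -0.9 ± 1.960 × 0.87 = [-2.6052, 0.8052].
Exponentiate: [e^-2.6052, e^0.8052] = [0.074, 2.237].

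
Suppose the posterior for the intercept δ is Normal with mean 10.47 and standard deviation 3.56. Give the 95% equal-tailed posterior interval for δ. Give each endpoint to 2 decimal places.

[3.49, 17.45]

The posterior is symmetric, so the 95% equal-tailed interval is δ = 10.47 ± z·3.56 with z = 1.960.
Half-width: 1.960 × 3.56 = 6.98.
10.47 − 6.98 = 3.49; 10.47 + 6.98 = 17.45.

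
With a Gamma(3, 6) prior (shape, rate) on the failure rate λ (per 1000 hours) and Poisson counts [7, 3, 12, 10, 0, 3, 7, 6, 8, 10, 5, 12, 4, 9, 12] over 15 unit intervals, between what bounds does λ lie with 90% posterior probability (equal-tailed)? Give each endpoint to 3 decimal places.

Posterior: Gamma(3+108, 6+15) = Gamma(111, 21) (shape, rate).
Equal-tailed 90% interval: Gamma(111, 21) quantiles at 0.05 and 0.95.
Posterior mean ≈ 5.286, SD ≈ 0.502; a Normal approximation gives roughly [4.460, 6.111].
Exact: lower = 4.488; upper = 6.137.

[4.488, 6.137]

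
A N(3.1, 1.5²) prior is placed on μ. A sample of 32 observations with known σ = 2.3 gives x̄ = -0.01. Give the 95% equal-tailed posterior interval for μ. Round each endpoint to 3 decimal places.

Posterior precision = 1/1.5² + 32/2.3² = 0.4444 + 6.0491 = 6.4936, so posterior SD = 0.3924.
Posterior mean = (3.1/1.5² + 32·-0.01/2.3²) / 6.4936 = 0.2029.
Interval: 0.2029 ± 1.960 × 0.3924 → [-0.566, 0.972].

[-0.566, 0.972]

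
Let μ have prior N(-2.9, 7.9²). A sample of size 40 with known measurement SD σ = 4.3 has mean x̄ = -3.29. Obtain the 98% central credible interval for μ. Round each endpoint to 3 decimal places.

Posterior precision = 1/7.9² + 40/4.3² = 0.0160 + 2.1633 = 2.1794, so posterior SD = 0.6774.
Posterior mean = (-2.9/7.9² + 40·-3.29/4.3²) / 2.1794 = -3.2871.
Interval: -3.2871 ± 2.326 × 0.6774 → [-4.863, -1.711].

[-4.863, -1.711]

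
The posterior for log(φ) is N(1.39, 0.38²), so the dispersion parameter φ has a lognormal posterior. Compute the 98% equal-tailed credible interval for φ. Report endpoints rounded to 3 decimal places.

On the log scale the 98% interval is 1.39 ± 2.326 × 0.38 = [0.5060, 2.2740].
Exponentiate: [e^0.5060, e^2.2740] = [1.659, 9.718].

[1.659, 9.718]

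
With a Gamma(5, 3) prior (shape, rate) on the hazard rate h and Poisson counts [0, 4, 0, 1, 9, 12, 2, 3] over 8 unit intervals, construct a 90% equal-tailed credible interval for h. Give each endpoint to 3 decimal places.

[2.430, 4.219]

Posterior: Gamma(5+31, 3+8) = Gamma(36, 11) (shape, rate).
Equal-tailed 90% interval: Gamma(36, 11) quantiles at 0.05 and 0.95.
Posterior mean ≈ 3.273, SD ≈ 0.545; a Normal approximation gives roughly [2.376, 4.170].
Exact: lower = 2.430; upper = 4.219.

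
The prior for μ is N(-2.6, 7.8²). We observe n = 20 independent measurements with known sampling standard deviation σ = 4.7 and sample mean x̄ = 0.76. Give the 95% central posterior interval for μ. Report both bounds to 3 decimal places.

Posterior precision = 1/7.8² + 20/4.7² = 0.0164 + 0.9054 = 0.9218, so posterior SD = 1.0415.
Posterior mean = (-2.6/7.8² + 20·0.76/4.7²) / 0.9218 = 0.7001.
Interval: 0.7001 ± 1.960 × 1.0415 → [-1.341, 2.741].

[-1.341, 2.741]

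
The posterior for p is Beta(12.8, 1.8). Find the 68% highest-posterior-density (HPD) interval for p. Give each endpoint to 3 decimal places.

The posterior is unimodal and skewed, so the HPD interval has equal density at both endpoints and is the shortest 68% interval.
Solving f(0.843) = f(0.984) with F(0.984) − F(0.843) = 0.68 gives [0.843, 0.984].
For comparison, the equal-tailed interval is [0.796, 0.956]; the HPD is narrower and shifted toward the mode.

[0.843, 0.984]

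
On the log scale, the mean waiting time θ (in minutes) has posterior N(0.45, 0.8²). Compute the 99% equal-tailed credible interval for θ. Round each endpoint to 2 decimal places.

[0.20, 12.31]

On the log scale the 99% interval is 0.45 ± 2.576 × 0.8 = [-1.6107, 2.5107].
Exponentiate: [e^-1.6107, e^2.5107] = [0.20, 12.31].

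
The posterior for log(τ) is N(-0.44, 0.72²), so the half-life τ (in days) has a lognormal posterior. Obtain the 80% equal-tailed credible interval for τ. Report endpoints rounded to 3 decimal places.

[0.256, 1.620]

On the log scale the 80% interval is -0.44 ± 1.282 × 0.72 = [-1.3627, 0.4827].
Exponentiate: [e^-1.3627, e^0.4827] = [0.256, 1.620].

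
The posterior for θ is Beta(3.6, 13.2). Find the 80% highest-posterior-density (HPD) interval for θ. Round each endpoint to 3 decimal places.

The posterior is unimodal and skewed, so the HPD interval has equal density at both endpoints and is the shortest 80% interval.
Solving f(0.077) = f(0.318) with F(0.318) − F(0.077) = 0.80 gives [0.077, 0.318].
For comparison, the equal-tailed interval is [0.097, 0.347]; the HPD is narrower and shifted toward the mode.

[0.077, 0.318]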